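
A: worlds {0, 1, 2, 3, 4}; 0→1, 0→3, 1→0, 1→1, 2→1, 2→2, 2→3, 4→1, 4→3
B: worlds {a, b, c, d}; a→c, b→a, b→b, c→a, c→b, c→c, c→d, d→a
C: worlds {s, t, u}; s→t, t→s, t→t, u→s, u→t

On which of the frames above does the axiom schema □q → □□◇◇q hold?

Frame correspondent (Sahlqvist): ∀x ∀z (xR²z → ∃w (xRw ∧ zR²w)) — i.e. a generalized confluence (Geach) condition.
A: fails — 1R²3 but no w with 1Rw and 3R²w.
B: ✓.
C: ✓.

B, C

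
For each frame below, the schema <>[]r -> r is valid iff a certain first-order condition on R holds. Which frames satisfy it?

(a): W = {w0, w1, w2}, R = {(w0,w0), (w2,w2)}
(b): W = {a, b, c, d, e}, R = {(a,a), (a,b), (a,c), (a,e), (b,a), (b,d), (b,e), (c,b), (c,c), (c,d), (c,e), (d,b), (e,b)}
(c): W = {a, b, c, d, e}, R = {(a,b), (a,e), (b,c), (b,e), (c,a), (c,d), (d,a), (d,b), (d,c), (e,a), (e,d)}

(a)

Frame correspondent (Sahlqvist): forall x forall y (Rxy -> Ryx) — i.e. symmetry.
(a): ✓.
(b): fails — Rcd but not Rdc.
(c): fails — Rbc but not Rcb.
Valid on: (a).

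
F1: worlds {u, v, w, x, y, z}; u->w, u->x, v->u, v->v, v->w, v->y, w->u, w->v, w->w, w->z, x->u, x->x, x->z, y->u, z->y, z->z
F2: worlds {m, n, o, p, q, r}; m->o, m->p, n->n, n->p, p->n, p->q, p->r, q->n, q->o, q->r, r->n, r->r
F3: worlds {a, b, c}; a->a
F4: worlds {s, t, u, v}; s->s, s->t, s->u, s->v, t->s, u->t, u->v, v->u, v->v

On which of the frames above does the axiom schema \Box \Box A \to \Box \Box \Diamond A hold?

Frame correspondent (Sahlqvist): \forall x \forall z (x R^2 z \to \exists w (x R^2 w \wedge zRw)) — i.e. a generalized confluence (Geach) condition.
F1: fails — zR²u but no t with zR²t and uRt.
F2: fails — pR²o but no w with pR²w and oRw.
F3: ✓.
F4: fails — vR²t but no w with vR²w and tRw.
Valid on: F3.

F3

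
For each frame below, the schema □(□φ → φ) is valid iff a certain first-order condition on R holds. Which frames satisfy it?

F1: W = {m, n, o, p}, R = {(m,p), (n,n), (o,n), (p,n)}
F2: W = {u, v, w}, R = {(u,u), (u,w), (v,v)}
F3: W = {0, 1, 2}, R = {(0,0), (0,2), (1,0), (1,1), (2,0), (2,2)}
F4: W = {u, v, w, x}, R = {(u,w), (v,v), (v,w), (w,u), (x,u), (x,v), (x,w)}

The schema corresponds to shift-reflexivity: ∀x ∀y (Rxy → Ryy).
F1: fails — Rmp but not Rpp.
F2: fails — Ruw but not Rww.
F3: holds.
F4: fails — Rxw but not Rww.
Valid on: F3.

F3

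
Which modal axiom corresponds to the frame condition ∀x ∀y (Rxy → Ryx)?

The condition is symmetry. The B schema q → □◇q defines it.
Suppose q→□◇q is valid. Take Rxy and set V(q)={x}. Then q at x, so □◇q at x, so ◇q at y, so some z with Ryz has q; z=x, i.e. Ryx.

q → □◇q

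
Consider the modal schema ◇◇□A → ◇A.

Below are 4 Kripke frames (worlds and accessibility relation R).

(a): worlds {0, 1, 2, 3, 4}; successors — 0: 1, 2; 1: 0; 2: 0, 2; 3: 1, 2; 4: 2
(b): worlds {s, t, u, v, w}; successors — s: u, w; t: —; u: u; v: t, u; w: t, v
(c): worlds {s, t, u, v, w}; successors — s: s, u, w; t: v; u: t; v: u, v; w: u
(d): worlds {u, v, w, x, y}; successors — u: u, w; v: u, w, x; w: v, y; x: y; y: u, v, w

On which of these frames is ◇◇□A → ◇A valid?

The schema corresponds to a generalized confluence (Geach) condition: ∀x ∀y (xR²y → ∃w (yRw ∧ xRw)).
(a): ✓.
(b): fails — sR²t but no w* with tRw* and sRw*.
(c): fails — sR²t but no w* with tRw* and sRw*.
(d): fails — uR²w but no t with wRt and uRt.

(a)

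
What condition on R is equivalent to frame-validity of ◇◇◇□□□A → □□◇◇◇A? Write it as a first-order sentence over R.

∀x ∀y ∀z ((xR³y ∧ xR²z) → ∃w (yR³w ∧ zR³w))

This is a Sahlqvist (Geach-type) schema ◇^3□^3A → □^2◇^3A.
First-order correspondent: ∀x ∀y ∀z ((xR³y ∧ xR²z) → ∃w (yR³w ∧ zR³w)).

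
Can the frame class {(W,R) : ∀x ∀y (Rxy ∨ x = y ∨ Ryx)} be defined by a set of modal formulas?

If a class were modally definable it would be closed under disjoint unions (Goldblatt–Thomason).
Take 4 disjoint single-world reflexive frames: each is trivially connected, but their disjoint union has 4 worlds with no edge between distinct components, so it is not connected.
So the class is not modally definable.

No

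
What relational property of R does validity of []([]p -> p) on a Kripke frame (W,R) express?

Shift-reflexivity

This schema is the T□ axiom.
Its frame correspondent is shift-reflexivity — forall x forall y (Rxy -> Ryy).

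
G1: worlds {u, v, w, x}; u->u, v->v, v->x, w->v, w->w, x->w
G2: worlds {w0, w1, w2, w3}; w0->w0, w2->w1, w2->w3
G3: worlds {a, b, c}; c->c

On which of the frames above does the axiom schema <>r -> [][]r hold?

The schema corresponds to a generalized confluence (Geach) condition: forall x forall y forall z ((xRy & x R^2 z) -> exists w (y = w & z = w)).
G1: fails — vRv, vR²w but v ≠ w.
G2: ✓.
G3: ✓.
Valid on: G2, G3.

G2, G3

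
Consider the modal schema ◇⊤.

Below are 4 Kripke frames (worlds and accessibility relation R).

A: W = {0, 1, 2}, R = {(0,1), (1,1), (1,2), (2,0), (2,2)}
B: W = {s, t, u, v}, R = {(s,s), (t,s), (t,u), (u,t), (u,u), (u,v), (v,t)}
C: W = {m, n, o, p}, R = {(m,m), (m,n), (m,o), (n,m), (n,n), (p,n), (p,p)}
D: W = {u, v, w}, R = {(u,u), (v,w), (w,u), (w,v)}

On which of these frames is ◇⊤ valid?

A, B, D

The schema corresponds to seriality: ∀x ∃y Rxy.
A: holds.
B: holds.
C: fails — world o has no successor.
D: holds.
Valid on: A, B, D.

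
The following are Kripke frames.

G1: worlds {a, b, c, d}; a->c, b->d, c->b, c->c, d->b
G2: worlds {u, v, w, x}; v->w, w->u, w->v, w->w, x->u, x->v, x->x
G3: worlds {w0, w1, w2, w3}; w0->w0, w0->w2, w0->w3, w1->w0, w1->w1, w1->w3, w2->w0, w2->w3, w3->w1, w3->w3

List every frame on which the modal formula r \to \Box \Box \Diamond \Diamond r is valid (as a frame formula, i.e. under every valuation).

Frame correspondent (Sahlqvist): \forall x \forall z (x R^2 z \to \exists w (x = w \wedge z R^2 w)) — i.e. a generalized confluence (Geach) condition.
G1: fails — aR²b but no w with a=w and bR²w.
G2: fails — vR²u but no t with v=t and uR²t.
G3: fails — w2R²w3 but no w with w2=w and w3R²w.

none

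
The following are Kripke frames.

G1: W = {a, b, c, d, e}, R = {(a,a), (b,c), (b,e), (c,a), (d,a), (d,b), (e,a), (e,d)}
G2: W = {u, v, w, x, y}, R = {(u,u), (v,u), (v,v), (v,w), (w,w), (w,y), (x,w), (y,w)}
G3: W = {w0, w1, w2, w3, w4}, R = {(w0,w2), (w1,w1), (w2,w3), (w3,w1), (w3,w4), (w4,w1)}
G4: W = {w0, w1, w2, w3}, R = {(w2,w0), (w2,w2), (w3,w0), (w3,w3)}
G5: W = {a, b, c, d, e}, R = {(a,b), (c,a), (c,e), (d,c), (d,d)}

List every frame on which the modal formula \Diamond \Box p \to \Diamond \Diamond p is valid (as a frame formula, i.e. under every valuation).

The schema corresponds to a generalized confluence (Geach) condition: \forall x \forall y (xRy \to \exists w (yRw \wedge x R^2 w)).
G1: holds.
G2: holds.
G3: holds.
G4: fails — w2Rw0 but no w with w0Rw and w2R²w.
G5: fails — aRb but no w with bRw and aR²w.
Valid on: G1, G2, G3.

G1, G2, G3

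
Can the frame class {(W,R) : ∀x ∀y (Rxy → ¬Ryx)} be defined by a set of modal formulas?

Modal frame validity is preserved under surjective bounded morphisms.
The 4-cycle (worlds 0,1,2,3 with 0→1→2→3→0) is asymmetric. Mapping every world to a single reflexive point • is a surjective bounded morphism, and the reflexive point is not asymmetric (R•• but asymmetry requires ¬R••).
So no modal formula (or set of formulas) defines exactly the asymmetric frames.

No — not modally definable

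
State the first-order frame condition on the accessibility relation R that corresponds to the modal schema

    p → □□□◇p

∀x ∀z (xR³z → ∃w (x = w ∧ zRw))

This is a Sahlqvist (Geach-type) schema ◇^0□^0p → □^3◇^1p.
Minimal-valuation argument: fix x; take any y with xR^0y and any z with xR^3z. Set V(p) to the set of worlds R-reachable from y in exactly 0 steps. Then □^0p holds at y, so the antecedent holds at x; validity forces ◇^1p at z, giving a w with zR^1w and yR^0w.
First-order correspondent: ∀x ∀z (xR³z → ∃w (x = w ∧ zRw)).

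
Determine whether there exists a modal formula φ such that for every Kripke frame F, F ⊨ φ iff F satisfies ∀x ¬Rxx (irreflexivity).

Any modally definable frame class is closed under surjective bounded morphisms.
The 2-cycle (worlds a,b with a→b→a) is irreflexive, and the map sending every world to a single reflexive point • is a surjective bounded morphism (forth: every edge maps to (•,•); back: every world has a successor). So any modal formula valid on the 2-cycle is also valid on the reflexive point, which is not irreflexive.
So the class is not modally definable.

No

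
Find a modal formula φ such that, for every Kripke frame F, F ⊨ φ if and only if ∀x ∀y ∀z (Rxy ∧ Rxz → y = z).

This is partial functionality; the standard corresponding axiom is CD: ◇ψ → □ψ.
Suppose ◇ψ→□ψ is valid. Take Rxy, Rxz and set V(ψ)={y}. Then ◇ψ at x, so □ψ at x, so ψ at z, i.e. z=y.

◇ψ → □ψ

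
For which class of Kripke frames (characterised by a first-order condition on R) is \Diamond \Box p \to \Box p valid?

Equivalently (dual form): ◇p → □◇p.
Suppose ◇p→□◇p is valid. Take Rxy, Rxz and set V(p)={y}. Then ◇p at x, so □◇p at x, so ◇p at z, so some w with Rzw has p; w=y, i.e. Rzy. By symmetry of the argument, Ryz.
Conversely, any frame satisfying \forall x \forall y \forall z (Rxy \wedge Rxz \to Ryz) validates the schema.
Frame condition: \forall x \forall y \forall z (Rxy \wedge Rxz \to Ryz).

the Euclidean property: \forall x \forall y \forall z (Rxy \wedge Rxz \to Ryz)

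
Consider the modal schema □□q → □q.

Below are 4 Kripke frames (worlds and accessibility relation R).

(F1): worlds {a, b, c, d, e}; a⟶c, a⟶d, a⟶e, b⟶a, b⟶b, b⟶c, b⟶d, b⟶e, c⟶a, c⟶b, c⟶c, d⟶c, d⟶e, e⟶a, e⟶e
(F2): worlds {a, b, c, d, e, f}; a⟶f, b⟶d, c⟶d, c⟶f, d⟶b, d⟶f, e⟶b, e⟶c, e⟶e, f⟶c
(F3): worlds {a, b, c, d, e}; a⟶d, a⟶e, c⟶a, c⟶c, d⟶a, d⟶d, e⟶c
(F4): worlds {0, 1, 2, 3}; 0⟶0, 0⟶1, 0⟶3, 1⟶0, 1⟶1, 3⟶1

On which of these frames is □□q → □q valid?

(F4)

The schema corresponds to density: ∀x ∀y (Rxy → ∃z (Rxz ∧ Rzy)).
(F1): fails — Rad but no z with Raz and Rzd.
(F2): fails — Rcd but no z with Rcz and Rzd.
(F3): fails — Rae but no z with Raz and Rze.
(F4): satisfies the condition.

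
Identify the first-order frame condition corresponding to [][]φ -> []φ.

density: forall x forall y (Rxy -> exists z (Rxz & Rzy))

This is the C4 axiom.
Its frame correspondent is density — forall x forall y (Rxy -> exists z (Rxz & Rzy)).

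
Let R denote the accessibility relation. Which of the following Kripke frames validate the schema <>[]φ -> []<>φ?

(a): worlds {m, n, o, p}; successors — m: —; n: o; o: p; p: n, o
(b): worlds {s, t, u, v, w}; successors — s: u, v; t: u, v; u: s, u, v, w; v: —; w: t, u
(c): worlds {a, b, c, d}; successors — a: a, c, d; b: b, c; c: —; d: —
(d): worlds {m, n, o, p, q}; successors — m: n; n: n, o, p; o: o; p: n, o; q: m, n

The schema corresponds to convergence: forall x forall y forall z (Rxy & Rxz -> exists w (Ryw & Rzw)).
(a): fails — Rpn and Rpo but n and o have no common successor.
(b): fails — Rsv and Rsv but v and v have no common successor.
(c): fails — Raa and Rac but a and c have no common successor.
(d): condition met.
Valid on: (d).

(d)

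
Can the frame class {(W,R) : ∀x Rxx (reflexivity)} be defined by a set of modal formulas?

Definable; □p → p defines it

This is a Sahlqvist condition; the T axiom □p → p defines it.
Suppose □p→p is valid. At any x set V(p)={w : Rxw}. Then □p holds at x, so p holds at x, i.e. Rxx.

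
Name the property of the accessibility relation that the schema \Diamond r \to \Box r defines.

partial functionality: \forall x \forall y \forall z (Rxy \wedge Rxz \to y = z)

This schema is the CD axiom.
It corresponds to partial functionality: \forall x \forall y \forall z (Rxy \wedge Rxz \to y = z).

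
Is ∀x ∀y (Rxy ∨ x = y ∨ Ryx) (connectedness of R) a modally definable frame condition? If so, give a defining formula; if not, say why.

No — not modally definable

Any modally definable frame class is closed under disjoint unions.
Take 2 disjoint single-world reflexive frames: each is trivially connected, but their disjoint union has 2 worlds with no edge between distinct components, so it is not connected.
So no modal formula (or set of formulas) defines exactly the connected frames.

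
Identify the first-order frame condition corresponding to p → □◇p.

symmetry: ∀x ∀y (Rxy → Ryx)

Suppose p→□◇p is valid. Take Rxy and set V(p)={x}. Then p at x, so □◇p at x, so ◇p at y, so some z with Ryz has p; z=x, i.e. Ryx.
Conversely, on a frame with symmetry the schema holds at every world under every valuation.
So the correspondent is symmetry.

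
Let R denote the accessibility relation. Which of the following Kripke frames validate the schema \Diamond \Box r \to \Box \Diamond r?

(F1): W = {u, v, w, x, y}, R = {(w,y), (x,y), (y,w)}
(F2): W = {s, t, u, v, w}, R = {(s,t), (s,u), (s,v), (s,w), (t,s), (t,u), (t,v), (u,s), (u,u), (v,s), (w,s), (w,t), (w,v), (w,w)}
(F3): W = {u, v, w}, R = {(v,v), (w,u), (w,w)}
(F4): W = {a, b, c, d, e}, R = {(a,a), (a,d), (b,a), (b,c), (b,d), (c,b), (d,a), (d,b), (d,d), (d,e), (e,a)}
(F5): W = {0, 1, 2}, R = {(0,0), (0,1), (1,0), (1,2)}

This is the axiom for convergence; its first-order frame correspondent is \forall x \forall y \forall z (Rxy \wedge Rxz \to \exists w (Ryw \wedge Rzw)).
(F1): condition met.
(F2): fails — Rtv and Rts but v and s have no common successor.
(F3): fails — Rww and Rwu but w and u have no common successor.
(F4): fails — Rbc and Rba but c and a have no common successor.
(F5): fails — R10 and R12 but 0 and 2 have no common successor.

(F1)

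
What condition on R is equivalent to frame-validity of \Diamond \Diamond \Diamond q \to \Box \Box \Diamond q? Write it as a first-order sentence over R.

This is a Sahlqvist (Geach-type) schema ◇^3□^0q → □^2◇^1q.
Minimal-valuation argument: fix x; take any y with xR^3y and any z with xR^2z. Set V(q) to the set of worlds R-reachable from y in exactly 0 steps. Then □^0q holds at y, so the antecedent holds at x; validity forces ◇^1q at z, giving a w with zR^1w and yR^0w.
First-order correspondent: \forall x \forall y \forall z ((x R^3 y \wedge x R^2 z) \to \exists w (y = w \wedge zRw)).

\forall x \forall y \forall z ((x R^3 y \wedge x R^2 z) \to \exists w (y = w \wedge zRw))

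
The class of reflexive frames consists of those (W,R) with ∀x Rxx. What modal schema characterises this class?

This is reflexivity; the standard corresponding axiom is T: □p → p.
Suppose □p→p is valid. At any x set V(p)={w : Rxw}. Then □p holds at x, so p holds at x, i.e. Rxx.

□p → p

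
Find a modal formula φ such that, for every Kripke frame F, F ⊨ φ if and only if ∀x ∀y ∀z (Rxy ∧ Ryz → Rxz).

□ψ → □□ψ

A defining formula is □ψ → □□ψ (the 4 axiom).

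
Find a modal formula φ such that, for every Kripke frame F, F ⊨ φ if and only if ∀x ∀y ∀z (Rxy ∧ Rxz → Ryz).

◇q → □◇q

A defining formula is ◇q → □◇q (the 5 axiom).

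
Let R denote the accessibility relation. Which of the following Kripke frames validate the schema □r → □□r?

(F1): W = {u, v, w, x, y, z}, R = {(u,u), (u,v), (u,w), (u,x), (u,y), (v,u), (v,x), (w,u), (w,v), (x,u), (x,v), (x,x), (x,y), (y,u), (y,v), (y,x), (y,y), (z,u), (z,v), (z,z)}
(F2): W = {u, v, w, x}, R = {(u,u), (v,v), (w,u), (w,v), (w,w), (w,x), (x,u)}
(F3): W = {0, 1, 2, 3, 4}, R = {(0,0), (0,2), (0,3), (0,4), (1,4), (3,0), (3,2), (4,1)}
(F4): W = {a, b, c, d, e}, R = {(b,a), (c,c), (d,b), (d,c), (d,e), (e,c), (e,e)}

(F2)

This is the axiom for transitivity; its first-order frame correspondent is ∀x ∀y ∀z (Rxy ∧ Ryz → Rxz).
(F1): fails — Rwv and Rvx but not Rwx.
(F2): condition met.
(F3): fails — R04 and R41 but not R01.
(F4): fails — Rdb and Rba but not Rda.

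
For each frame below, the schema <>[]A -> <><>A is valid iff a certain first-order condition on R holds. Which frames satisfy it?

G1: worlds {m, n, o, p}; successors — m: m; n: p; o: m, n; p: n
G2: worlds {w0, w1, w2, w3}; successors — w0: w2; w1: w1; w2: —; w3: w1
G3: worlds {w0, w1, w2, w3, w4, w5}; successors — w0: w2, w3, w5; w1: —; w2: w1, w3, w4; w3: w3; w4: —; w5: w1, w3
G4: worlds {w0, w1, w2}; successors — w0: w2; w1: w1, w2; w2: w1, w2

Frame correspondent (Sahlqvist): forall x forall y (xRy -> exists w (yRw & x R^2 w)) — i.e. a generalized confluence (Geach) condition.
G1: ✓.
G2: fails — w0Rw2 but no w with w2Rw and w0R²w.
G3: fails — w2Rw1 but no w with w1Rw and w2R²w.
G4: ✓.
Valid on: G1, G4.

G1, G4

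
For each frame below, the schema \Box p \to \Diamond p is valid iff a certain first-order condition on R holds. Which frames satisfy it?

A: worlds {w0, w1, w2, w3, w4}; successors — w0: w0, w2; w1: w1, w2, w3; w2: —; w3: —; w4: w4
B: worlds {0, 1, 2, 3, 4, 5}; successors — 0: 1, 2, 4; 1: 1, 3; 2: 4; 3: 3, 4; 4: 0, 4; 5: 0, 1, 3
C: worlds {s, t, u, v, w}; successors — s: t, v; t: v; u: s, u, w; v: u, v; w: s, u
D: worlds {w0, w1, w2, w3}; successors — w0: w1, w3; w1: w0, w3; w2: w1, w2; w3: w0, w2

B, C, D

The schema corresponds to seriality: \forall x \exists y Rxy.
A: fails — world w2 has no successor.
B: condition met.
C: condition met.
D: condition met.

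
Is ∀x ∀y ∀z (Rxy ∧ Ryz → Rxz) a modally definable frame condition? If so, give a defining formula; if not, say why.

The condition is transitivity. A defining modal formula is □p → □□p.
Suppose □p→□□p is valid. Take Rxy, Ryz and set V(p)={w : Rxw}. Then □p at x, so □□p at x, so □p at y, so p at z, i.e. Rxz.

Definable; □p → □□p defines it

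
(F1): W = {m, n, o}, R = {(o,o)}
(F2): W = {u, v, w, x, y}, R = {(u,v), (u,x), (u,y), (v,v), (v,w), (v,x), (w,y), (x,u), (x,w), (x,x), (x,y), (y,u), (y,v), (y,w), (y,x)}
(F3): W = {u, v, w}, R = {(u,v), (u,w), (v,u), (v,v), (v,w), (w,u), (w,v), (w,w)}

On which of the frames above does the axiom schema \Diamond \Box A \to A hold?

Frame correspondent (Sahlqvist): \forall x \forall y (Rxy \to Ryx) — i.e. symmetry.
(F1): ✓.
(F2): fails — Ruv but not Rvu.
(F3): ✓.

(F1), (F3)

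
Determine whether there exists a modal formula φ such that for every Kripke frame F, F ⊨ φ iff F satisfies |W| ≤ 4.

No

Any modally definable frame class is closed under disjoint unions.
Any modal formula valid on each of 5 disjoint one-world frames is valid on their disjoint union (validity is preserved under disjoint unions). Each one-world frame has |W|=1≤4, but the union has |W|=5.
Hence having at most 4 worlds is not modally definable.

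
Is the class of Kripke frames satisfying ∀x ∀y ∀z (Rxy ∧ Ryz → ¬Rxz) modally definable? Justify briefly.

Not definable by any modal formula

Modal frame validity is preserved under surjective bounded morphisms.
The 5-cycle (worlds w0,w1,w2,w3,w4 with w0→w1→w2→w3→w4→w0) is intransitive. Mapping every world to a single reflexive point • is a surjective bounded morphism; the reflexive point is not intransitive (R••∧R•• but R••).
Hence intransitivity is not modally definable.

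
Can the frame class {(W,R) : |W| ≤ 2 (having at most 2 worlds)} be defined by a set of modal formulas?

Not definable by any modal formula

If a class were modally definable it would be closed under disjoint unions (Goldblatt–Thomason).
Any modal formula valid on each of 3 disjoint one-world frames is valid on their disjoint union (validity is preserved under disjoint unions). Each one-world frame has |W|=1≤2, but the union has |W|=3.
Hence having at most 2 worlds is not modally definable.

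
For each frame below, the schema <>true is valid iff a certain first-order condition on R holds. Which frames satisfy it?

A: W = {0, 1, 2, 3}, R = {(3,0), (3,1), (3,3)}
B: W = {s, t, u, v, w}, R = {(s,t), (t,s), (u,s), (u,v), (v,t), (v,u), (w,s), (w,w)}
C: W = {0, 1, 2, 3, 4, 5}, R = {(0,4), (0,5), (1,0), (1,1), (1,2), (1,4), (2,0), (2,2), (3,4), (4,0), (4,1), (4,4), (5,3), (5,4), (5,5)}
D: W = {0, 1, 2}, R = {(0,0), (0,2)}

B, C

Frame correspondent (Sahlqvist): forall x exists y Rxy — i.e. seriality.
A: fails — world 0 has no successor.
B: satisfies the condition.
C: satisfies the condition.
D: fails — world 1 has no successor.
Valid on: B, C.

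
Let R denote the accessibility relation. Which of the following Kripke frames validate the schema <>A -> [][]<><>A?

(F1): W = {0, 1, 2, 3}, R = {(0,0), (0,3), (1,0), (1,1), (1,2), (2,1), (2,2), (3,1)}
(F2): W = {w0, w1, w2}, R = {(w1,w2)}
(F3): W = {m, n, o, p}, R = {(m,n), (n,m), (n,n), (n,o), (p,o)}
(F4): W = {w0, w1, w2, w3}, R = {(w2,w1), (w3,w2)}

(F2)

This is the axiom for a generalized confluence (Geach) condition; its first-order frame correspondent is forall x forall y forall z ((xRy & x R^2 z) -> exists w (y = w & z R^2 w)).
(F1): fails — 0R3, 0R²3 but no w with 3=w and 3R²w.
(F2): condition met.
(F3): fails — mRn, mR²o but no w with n=w and oR²w.
(F4): fails — w3Rw2, w3R²w1 but no w with w2=w and w1R²w.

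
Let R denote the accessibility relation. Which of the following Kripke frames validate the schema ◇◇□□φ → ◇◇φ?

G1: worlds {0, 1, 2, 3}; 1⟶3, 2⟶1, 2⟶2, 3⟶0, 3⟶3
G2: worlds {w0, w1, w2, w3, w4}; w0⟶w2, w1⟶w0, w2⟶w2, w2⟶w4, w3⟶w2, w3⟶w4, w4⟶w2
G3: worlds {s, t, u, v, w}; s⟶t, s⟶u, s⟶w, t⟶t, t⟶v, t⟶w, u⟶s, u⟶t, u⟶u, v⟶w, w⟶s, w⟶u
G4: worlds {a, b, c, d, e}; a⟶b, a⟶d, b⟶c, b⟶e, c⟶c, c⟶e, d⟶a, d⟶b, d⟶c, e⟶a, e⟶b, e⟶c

G2, G3, G4

The schema corresponds to a generalized confluence (Geach) condition: ∀x ∀y (xR²y → ∃w (yR²w ∧ xR²w)).
G1: fails — 1R²0 but no w with 0R²w and 1R²w.
G2: satisfies the condition.
G3: satisfies the condition.
G4: satisfies the condition.
Valid on: G2, G3, G4.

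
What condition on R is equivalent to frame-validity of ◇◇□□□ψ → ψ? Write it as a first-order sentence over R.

∀x ∀y (xR²y → ∃w (yR³w ∧ x = w))

This is a Sahlqvist (Geach-type) schema ◇^2□^3ψ → □^0◇^0ψ.
Minimal-valuation argument: fix x; take any y with xR^2y and any z with xR^0z. Set V(ψ) to the set of worlds R-reachable from y in exactly 3 steps. Then □^3ψ holds at y, so the antecedent holds at x; validity forces ◇^0ψ at z, giving a w with zR^0w and yR^3w.
First-order correspondent: ∀x ∀y (xR²y → ∃w (yR³w ∧ x = w)).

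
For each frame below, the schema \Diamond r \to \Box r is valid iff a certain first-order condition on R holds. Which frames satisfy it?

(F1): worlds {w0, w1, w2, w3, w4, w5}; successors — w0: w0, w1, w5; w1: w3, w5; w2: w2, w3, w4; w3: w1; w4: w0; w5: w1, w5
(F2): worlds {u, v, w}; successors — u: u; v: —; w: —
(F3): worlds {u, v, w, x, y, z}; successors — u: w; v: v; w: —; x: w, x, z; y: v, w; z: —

The schema corresponds to partial functionality: \forall x \forall y \forall z (Rxy \wedge Rxz \to y = z).
(F1): fails — w0 sees both w0 and w1.
(F2): ✓.
(F3): fails — x sees both w and x.
Valid on: (F2).

(F2)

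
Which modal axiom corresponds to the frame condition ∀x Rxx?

The condition is reflexivity. The T schema □ψ → ψ defines it.
Suppose □ψ→ψ is valid. At any x set V(ψ)={w : Rxw}. Then □ψ holds at x, so ψ holds at x, i.e. Rxx.

□ψ → ψ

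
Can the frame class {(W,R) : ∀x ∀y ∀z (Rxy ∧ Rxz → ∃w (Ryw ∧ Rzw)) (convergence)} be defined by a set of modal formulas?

Yes, by ◇□p → □◇p

The condition is convergence. A defining modal formula is ◇□p → □◇p.
Suppose ◇□p→□◇p is valid. Take Rxy, Rxz and set V(p)={w : Ryw}. Then □p at y so ◇□p at x, so □◇p at x, so ◇p at z, giving w with Rzw and Ryw.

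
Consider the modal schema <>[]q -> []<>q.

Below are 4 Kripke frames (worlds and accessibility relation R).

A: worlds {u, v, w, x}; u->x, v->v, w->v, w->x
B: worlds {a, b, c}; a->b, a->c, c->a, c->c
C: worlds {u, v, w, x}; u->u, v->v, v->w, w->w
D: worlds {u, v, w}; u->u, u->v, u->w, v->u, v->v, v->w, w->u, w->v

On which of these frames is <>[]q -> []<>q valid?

C, D

This is the axiom for convergence; its first-order frame correspondent is forall x forall y forall z (Rxy & Rxz -> exists w (Ryw & Rzw)).
A: fails — Rux and Rux but x and x have no common successor.
B: fails — Rac and Rab but c and b have no common successor.
C: ✓.
D: ✓.
Valid on: C, D.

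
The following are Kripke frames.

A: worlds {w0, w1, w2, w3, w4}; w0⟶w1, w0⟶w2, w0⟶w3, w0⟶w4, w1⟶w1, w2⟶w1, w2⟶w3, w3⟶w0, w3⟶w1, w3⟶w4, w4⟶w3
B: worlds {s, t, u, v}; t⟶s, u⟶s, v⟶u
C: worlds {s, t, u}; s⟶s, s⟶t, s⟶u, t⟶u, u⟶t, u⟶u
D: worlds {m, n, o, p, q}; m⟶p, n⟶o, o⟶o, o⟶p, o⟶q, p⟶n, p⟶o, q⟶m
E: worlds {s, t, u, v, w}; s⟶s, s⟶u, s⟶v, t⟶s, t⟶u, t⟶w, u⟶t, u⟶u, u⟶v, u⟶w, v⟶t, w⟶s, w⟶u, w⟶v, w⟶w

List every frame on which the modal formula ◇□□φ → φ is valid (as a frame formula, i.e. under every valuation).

The schema corresponds to a generalized confluence (Geach) condition: ∀x ∀y (xRy → ∃w (yR²w ∧ x = w)).
A: fails — w0Rw1 but no w with w1R²w and w0=w.
B: fails — tRs but no w with sR²w and t=w.
C: fails — sRt but no w with tR²w and s=w.
D: fails — mRp but no w with pR²w and m=w.
E: ✓.
Valid on: E.

E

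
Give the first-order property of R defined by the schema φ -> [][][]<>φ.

forall x forall z (x R^3 z -> exists w (x = w & zRw))

This is a Sahlqvist (Geach-type) schema ◇^0□^0φ → □^3◇^1φ.
Minimal-valuation argument: fix x; take any y with xR^0y and any z with xR^3z. Set V(φ) to the set of worlds R-reachable from y in exactly 0 steps. Then □^0φ holds at y, so the antecedent holds at x; validity forces ◇^1φ at z, giving a w with zR^1w and yR^0w.
First-order correspondent: forall x forall z (x R^3 z -> exists w (x = w & zRw)).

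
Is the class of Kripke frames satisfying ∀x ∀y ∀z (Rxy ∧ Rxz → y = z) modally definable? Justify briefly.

Yes, by ◇p → □p

This is a Sahlqvist condition; the CD axiom ◇p → □p defines it.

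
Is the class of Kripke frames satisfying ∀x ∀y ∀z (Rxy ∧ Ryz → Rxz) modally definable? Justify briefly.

Yes: it is transitivity, defined by the 4 schema □p → □□p.
Suppose □p→□□p is valid. Take Rxy, Ryz and set V(p)={w : Rxw}. Then □p at x, so □□p at x, so □p at y, so p at z, i.e. Rxz.

Definable; □p → □□p defines it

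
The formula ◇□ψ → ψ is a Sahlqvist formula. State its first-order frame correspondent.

This schema is equivalent to the B axiom ψ → □◇ψ.
It corresponds to symmetry: ∀x ∀y (Rxy → Ryx).

Symmetry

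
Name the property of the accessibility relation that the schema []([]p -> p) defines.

Shift-reflexivity

Suppose □(□p→p) is valid. Take Rxy and set V(p)={w : Ryw}. Then at y, □p holds; since □(□p→p) at x, □p→p at y, so p at y, i.e. Ryy.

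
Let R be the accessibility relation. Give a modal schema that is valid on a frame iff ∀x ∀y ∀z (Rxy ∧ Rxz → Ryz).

This is the Euclidean property; the standard corresponding axiom is 5: ◇s → □◇s.
Suppose ◇s→□◇s is valid. Take Rxy, Rxz and set V(s)={y}. Then ◇s at x, so □◇s at x, so ◇s at z, so some w with Rzw has s; w=y, i.e. Rzy. By symmetry of the argument, Ryz.

◇s → □◇s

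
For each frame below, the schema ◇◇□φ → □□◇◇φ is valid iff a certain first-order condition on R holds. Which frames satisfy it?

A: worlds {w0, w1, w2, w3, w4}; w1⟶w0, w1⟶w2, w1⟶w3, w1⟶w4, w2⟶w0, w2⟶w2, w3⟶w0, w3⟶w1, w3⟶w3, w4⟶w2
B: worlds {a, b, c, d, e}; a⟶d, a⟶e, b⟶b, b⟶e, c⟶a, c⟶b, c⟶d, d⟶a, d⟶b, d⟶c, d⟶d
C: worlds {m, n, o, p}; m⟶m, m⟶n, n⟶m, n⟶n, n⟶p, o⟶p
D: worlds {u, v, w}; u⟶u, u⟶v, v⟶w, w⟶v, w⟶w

Frame correspondent (Sahlqvist): ∀x ∀y ∀z ((xR²y ∧ xR²z) → ∃w (yRw ∧ zR²w)) — i.e. a generalized confluence (Geach) condition.
A: fails — w1R²w0, w1R²w0 but no w with w0Rw and w0R²w.
B: fails — bR²b, bR²e but no w with bRw and eR²w.
C: fails — mR²m, mR²p but no w with mRw and pR²w.
D: condition met.

D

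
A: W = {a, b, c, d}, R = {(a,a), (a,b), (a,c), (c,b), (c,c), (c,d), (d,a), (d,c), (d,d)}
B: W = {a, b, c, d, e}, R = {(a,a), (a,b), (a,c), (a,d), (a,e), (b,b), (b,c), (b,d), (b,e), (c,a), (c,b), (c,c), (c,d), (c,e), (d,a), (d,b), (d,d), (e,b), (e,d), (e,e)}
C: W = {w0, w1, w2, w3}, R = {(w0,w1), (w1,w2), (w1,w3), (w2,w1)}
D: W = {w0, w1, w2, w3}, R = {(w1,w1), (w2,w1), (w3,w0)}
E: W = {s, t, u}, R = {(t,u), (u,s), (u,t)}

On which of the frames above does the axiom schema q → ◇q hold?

B

The schema corresponds to reflexivity: ∀x Rxx.
A: fails — world b does not see itself.
B: holds.
C: fails — world w0 does not see itself.
D: fails — world w0 does not see itself.
E: fails — world s does not see itself.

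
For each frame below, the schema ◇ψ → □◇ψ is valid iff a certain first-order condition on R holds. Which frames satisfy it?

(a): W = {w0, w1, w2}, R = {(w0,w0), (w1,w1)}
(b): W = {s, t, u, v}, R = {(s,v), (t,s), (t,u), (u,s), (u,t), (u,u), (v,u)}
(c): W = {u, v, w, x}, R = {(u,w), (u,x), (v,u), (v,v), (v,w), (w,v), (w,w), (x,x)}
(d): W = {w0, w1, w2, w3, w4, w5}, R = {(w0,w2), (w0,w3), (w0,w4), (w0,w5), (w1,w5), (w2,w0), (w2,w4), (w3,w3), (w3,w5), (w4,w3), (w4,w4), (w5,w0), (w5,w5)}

(a)

Frame correspondent (Sahlqvist): ∀x ∀y ∀z (Rxy ∧ Rxz → Ryz) — i.e. the Euclidean property.
(a): holds.
(b): fails — Rsv and Rsv but not Rvv.
(c): fails — Ruw and Rux but not Rwx.
(d): fails — Rw0w4 and Rw0w5 but not Rw4w5.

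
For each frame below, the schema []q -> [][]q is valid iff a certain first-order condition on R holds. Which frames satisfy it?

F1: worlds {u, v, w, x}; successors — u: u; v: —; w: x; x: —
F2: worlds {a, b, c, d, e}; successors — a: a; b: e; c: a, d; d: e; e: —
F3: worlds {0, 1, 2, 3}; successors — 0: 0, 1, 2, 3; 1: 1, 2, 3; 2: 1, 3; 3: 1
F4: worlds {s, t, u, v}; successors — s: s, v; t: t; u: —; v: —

This is the axiom for transitivity; its first-order frame correspondent is forall x forall y forall z (Rxy & Ryz -> Rxz).
F1: ✓.
F2: fails — Rcd and Rde but not Rce.
F3: fails — R31 and R12 but not R32.
F4: ✓.
Valid on: F1, F4.

F1, F4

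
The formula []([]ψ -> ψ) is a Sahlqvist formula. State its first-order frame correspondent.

This is the T□ axiom.
It corresponds to shift-reflexivity: forall x forall y (Rxy -> Ryy).

shift-reflexivity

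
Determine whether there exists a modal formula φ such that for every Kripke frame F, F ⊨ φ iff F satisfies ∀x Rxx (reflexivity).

Definable; □r → r defines it

The condition is reflexivity. A defining modal formula is □r → r.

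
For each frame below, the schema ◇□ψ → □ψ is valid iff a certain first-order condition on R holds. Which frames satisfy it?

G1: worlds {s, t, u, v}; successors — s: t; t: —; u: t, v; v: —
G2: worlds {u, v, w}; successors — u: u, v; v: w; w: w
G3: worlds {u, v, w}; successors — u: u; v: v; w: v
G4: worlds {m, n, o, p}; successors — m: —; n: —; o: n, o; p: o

G3

This is the axiom for the Euclidean property; its first-order frame correspondent is ∀x ∀y ∀z (Rxy ∧ Rxz → Ryz).
G1: fails — Rst and Rst but not Rtt.
G2: fails — Ruv and Ruv but not Rvv.
G3: satisfies the condition.
G4: fails — Ron and Roo but not Rno.
Valid on: G3.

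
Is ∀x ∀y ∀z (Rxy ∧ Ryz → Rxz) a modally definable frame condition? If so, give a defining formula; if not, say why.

Definable; □r → □□r defines it

This is a Sahlqvist condition; the 4 axiom □r → □□r defines it.
Suppose □r→□□r is valid. Take Rxy, Ryz and set V(r)={w : Rxw}. Then □r at x, so □□r at x, so □r at y, so r at z, i.e. Rxz.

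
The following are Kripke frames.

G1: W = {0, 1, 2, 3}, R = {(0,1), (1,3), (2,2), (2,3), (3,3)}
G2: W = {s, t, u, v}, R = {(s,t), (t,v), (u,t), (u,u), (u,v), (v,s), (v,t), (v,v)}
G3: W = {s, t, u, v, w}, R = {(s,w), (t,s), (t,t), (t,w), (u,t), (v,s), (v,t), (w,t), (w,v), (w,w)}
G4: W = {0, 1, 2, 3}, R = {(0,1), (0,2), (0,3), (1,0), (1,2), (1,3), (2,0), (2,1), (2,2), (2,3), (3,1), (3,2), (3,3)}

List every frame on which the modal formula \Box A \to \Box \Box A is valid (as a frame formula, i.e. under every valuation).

Frame correspondent (Sahlqvist): \forall x \forall y \forall z (Rxy \wedge Ryz \to Rxz) — i.e. transitivity.
G1: fails — R01 and R13 but not R03.
G2: fails — Ruv and Rvs but not Rus.
G3: fails — Rwt and Rts but not Rws.
G4: fails — R10 and R01 but not R11.

none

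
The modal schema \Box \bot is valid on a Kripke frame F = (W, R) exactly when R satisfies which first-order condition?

□⊥ is valid iff no world has any successor (otherwise □⊥ fails at any world with one).
Conversely, on a frame with emptiness of R the schema holds at every world under every valuation.
So the correspondent is emptiness of R.

emptiness of R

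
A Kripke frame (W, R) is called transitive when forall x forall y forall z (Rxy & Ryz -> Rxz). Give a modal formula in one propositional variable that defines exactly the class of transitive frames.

□p → □□p

A defining formula is □p → □□p (the 4 axiom).
Suppose □p→□□p is valid. Take Rxy, Ryz and set V(p)={w : Rxw}. Then □p at x, so □□p at x, so □p at y, so p at z, i.e. Rxz.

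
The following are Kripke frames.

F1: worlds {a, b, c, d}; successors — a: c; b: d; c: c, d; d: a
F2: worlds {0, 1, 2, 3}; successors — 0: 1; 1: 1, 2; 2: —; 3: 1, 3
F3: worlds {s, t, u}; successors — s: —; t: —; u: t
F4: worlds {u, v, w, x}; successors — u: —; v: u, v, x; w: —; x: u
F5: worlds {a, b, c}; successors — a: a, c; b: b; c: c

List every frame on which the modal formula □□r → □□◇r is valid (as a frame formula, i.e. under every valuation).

F3, F5

The schema corresponds to a generalized confluence (Geach) condition: ∀x ∀z (xR²z → ∃w (xR²w ∧ zRw)).
F1: fails — aR²d but no w with aR²w and dRw.
F2: fails — 0R²2 but no w with 0R²w and 2Rw.
F3: satisfies the condition.
F4: fails — vR²u but no t with vR²t and uRt.
F5: satisfies the condition.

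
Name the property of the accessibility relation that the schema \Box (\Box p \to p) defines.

Suppose □(□p→p) is valid. Take Rxy and set V(p)={w : Ryw}. Then at y, □p holds; since □(□p→p) at x, □p→p at y, so p at y, i.e. Ryy.
The converse is a direct semantic check.
So the correspondent is shift-reflexivity.

Shift-reflexivity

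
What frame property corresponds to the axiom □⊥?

□⊥ is valid iff no world has any successor (otherwise □⊥ fails at any world with one).
The converse is a direct semantic check.
Frame condition: ∀x ∀y ¬Rxy.

emptiness of R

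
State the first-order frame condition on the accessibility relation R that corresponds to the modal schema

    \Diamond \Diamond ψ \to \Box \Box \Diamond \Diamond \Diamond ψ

\forall x \forall y \forall z ((x R^2 y \wedge x R^2 z) \to \exists w (y = w \wedge z R^3 w))

This is a Sahlqvist (Geach-type) schema ◇^2□^0ψ → □^2◇^3ψ.
Minimal-valuation argument: fix x; take any y with xR^2y and any z with xR^2z. Set V(ψ) to the set of worlds R-reachable from y in exactly 0 steps. Then □^0ψ holds at y, so the antecedent holds at x; validity forces ◇^3ψ at z, giving a w with zR^3w and yR^0w.
First-order correspondent: \forall x \forall y \forall z ((x R^2 y \wedge x R^2 z) \to \exists w (y = w \wedge z R^3 w)).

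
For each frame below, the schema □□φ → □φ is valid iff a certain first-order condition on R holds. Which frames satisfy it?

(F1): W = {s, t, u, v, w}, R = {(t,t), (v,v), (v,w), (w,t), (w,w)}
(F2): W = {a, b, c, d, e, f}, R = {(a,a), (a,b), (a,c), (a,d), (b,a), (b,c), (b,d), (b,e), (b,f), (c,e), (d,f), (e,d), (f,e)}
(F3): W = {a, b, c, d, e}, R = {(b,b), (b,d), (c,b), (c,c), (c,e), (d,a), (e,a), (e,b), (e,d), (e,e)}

(F1)

Frame correspondent (Sahlqvist): ∀x ∀y (Rxy → ∃z (Rxz ∧ Rzy)) — i.e. density.
(F1): satisfies the condition.
(F2): fails — Rfe but no z with Rfz and Rze.
(F3): fails — Rda but no z with Rdz and Rza.
Valid on: (F1).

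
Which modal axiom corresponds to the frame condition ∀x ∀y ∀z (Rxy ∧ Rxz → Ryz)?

A defining formula is ◇q → □◇q (the 5 axiom).
Suppose ◇q→□◇q is valid. Take Rxy, Rxz and set V(q)={y}. Then ◇q at x, so □◇q at x, so ◇q at z, so some w with Rzw has q; w=y, i.e. Rzy. By symmetry of the argument, Ryz.

◇q → □◇q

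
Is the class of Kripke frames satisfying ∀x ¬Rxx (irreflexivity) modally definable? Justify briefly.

If a class were modally definable it would be closed under surjective bounded morphisms (Goldblatt–Thomason).
The 5-cycle (worlds a,b,c,d,e with a→b→c→d→e→a) is irreflexive, and the map sending every world to a single reflexive point • is a surjective bounded morphism (forth: every edge maps to (•,•); back: every world has a successor). So any modal formula valid on the 5-cycle is also valid on the reflexive point, which is not irreflexive.
So the class is not modally definable.

No — not modally definable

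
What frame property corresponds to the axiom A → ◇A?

reflexivity: ∀x Rxx

Replacing A by ¬A and contraposing gives the equivalent schema □A → A.
Suppose □A→A is valid. At any x set V(A)={w : Rxw}. Then □A holds at x, so A holds at x, i.e. Rxx.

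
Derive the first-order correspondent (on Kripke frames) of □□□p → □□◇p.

This is a Sahlqvist (Geach-type) schema ◇^0□^3p → □^2◇^1p.
Minimal-valuation argument: fix x; take any y with xR^0y and any z with xR^2z. Set V(p) to the set of worlds R-reachable from y in exactly 3 steps. Then □^3p holds at y, so the antecedent holds at x; validity forces ◇^1p at z, giving a w with zR^1w and yR^3w.
First-order correspondent: ∀x ∀z (xR²z → ∃w (xR³w ∧ zRw)).

∀x ∀z (xR²z → ∃w (xR³w ∧ zRw))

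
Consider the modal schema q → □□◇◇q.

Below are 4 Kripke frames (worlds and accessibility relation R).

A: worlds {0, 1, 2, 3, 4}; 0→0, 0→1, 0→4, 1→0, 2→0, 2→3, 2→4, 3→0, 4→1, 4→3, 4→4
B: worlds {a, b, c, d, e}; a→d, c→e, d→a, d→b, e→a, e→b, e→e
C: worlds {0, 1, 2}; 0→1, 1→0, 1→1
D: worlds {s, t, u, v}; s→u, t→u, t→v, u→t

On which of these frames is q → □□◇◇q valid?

Frame correspondent (Sahlqvist): ∀x ∀z (xR²z → ∃w (x = w ∧ zR²w)) — i.e. a generalized confluence (Geach) condition.
A: fails — 2R²0 but no w with 2=w and 0R²w.
B: fails — aR²b but no w with a=w and bR²w.
C: condition met.
D: fails — sR²t but no w with s=w and tR²w.

C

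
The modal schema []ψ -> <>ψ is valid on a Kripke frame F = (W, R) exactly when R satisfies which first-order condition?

Suppose □ψ→◇ψ is valid. At any x set V(ψ)=W. Then □ψ at x, so ◇ψ at x, so x has a successor.

seriality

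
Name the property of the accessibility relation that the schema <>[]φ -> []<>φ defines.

This schema is the .2 axiom.
It corresponds to convergence: forall x forall y forall z (Rxy & Rxz -> exists w (Ryw & Rzw)).

Convergence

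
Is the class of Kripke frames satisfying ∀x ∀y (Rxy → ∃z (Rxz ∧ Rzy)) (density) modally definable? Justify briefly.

Yes: it is density, defined by the C4 schema □□q → □q.

Yes — defined by □□q → □q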